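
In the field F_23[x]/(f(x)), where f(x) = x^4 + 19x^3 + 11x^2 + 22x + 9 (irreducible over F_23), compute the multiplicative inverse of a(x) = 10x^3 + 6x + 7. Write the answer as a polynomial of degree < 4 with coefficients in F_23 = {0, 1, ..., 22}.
a(x)^(-1) ≡ 13x^3 + 15x^2 + 9x + 3 (mod f(x))

Since f is irreducible over F_23, F_23[x]/(f) is a field and a(x) ≠ 0 has an inverse. Apply the extended Euclidean algorithm to f(x) and a(x) in F_23[x]: f(x) = (7x + 18)·a(x) + (15x^2 + 3x + 21);  a(x) = (16x + 6)·(15x^2 + 3x + 21) + (20x + 19);  (15x^2 + 3x + 21) = (18x + 21)·(20x + 19) + (13). The last nonzero remainder is the constant 13 = gcd(f, a) in F_23. Back-substituting through the division chain expresses 13 = s(x)·a(x) + t(x)·f(x) with s(x) ≡ 8x^3 + 11x^2 + 2x + 16 (mod f), so (8x^3 + 11x^2 + 2x + 16)·a(x) ≡ 13 (mod f). Multiplying by 13^(-1) ≡ 16 in F_23 gives a(x)^(-1) ≡ 16·(8x^3 + 11x^2 + 2x + 16) ≡ 13x^3 + 15x^2 + 9x + 3 (mod f). Check: (10x^3 + 6x + 7)·(13x^3 + 15x^2 + 9x + 3) = 15x^6 + 12x^5 + 7x^4 + 4x^3 + 21x^2 + 12x + 21 ≡ 1 (mod x^4 + 19x^3 + 11x^2 + 22x + 9).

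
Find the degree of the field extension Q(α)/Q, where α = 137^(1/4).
[Q(α):Q] = 4

α is a root of x^4 - 137. By Eisenstein's criterion at the prime p = 137 (which divides the constant term 137 but p^2 = 18769 does not, since 137 is squarefree), x^4 - 137 is irreducible over Q. Hence [Q(α):Q] = 4.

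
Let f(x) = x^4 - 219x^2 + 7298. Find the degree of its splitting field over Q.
[K : Q] = 4

Solving the quadratic in x^2: x^2 = (219 ± √(219^2 - 4·7298))/2 = (219 ± √18769)/2 = (219 ± 137)/2, giving x^2 = 41 or x^2 = 178. So f(x) = (x^2 - 41)(x^2 - 178) and the roots of f are ±√41, ±√178. Hence the splitting field is K = Q(√41, √178). Since 41 and 178 are distinct squarefree integers > 1, their product 7298 is not a perfect square, so √178 ∉ Q(√41). By the tower law [K:Q] = [Q(√41,√178):Q(√41)] · [Q(√41):Q] = 2 · 2 = 4.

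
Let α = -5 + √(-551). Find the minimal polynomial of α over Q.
m_α(x) = x^2 + 10x + 576

From α + 5 = √(-551), squaring gives (α + 5)^2 = -551, i.e. α^2 + 10α + 25 = -551, so α^2 + 10α + 576 = 0. The discriminant of x^2 + 10x + 576 is (10)^2 - 4·(576) = 100 - 2304 = -2204, and 4·(-551) is not a perfect square in Q since -551 is squarefree and ≠ 1. Hence x^2 + 10x + 576 is irreducible over Q and is the minimal polynomial of α.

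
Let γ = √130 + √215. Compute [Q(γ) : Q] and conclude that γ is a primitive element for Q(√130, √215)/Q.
[Q(γ) : Q] = 4 (equivalently, Q(γ) = Q(√130, √215))

Obviously Q(γ) ⊆ Q(√130, √215), and [Q(√130, √215):Q] = 4 (since 130, 215 are distinct squarefree integers > 1 with 27950 not a perfect square). To show equality we compute the minimal polynomial of γ. From γ = √130 + √215: γ^2 = 130 + 2√(27950) + 215 = 345 + 2√(27950), so γ^2 - 345 = 2√(27950); squaring, (γ^2 - 345)^2 = 4·27950, i.e. γ^4 - 690γ^2 + 119025 - 111800 = 0, i.e. γ^4 - 690γ^2 + 7225 = 0. So γ is a root of x^4 - 690x^2 + 7225. This polynomial is irreducible over Q: it has no rational root (each ±√130 ± √215 is irrational), and any factorization into two quadratics over Q would force √(27950) ∈ Q (pairing opposite roots) or √130, √215 ∈ Q (other pairings), all impossible. Hence [Q(γ):Q] = 4 = [Q(√130, √215):Q], so Q(γ) = Q(√130, √215).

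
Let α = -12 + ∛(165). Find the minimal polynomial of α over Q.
m_α(x) = x^3 + 36x^2 + 432x + 1563

Set β = α + 12 = ∛(165), so β^3 = 165. Then (α + 12)^3 - 165 = 0, i.e. α is a root of g(x) = (x + 12)^3 - 165 = x^3 + 36x^2 + 432x + 1563. Since g(x) = h(x + 12) where h(x) = x^3 - 165, and h is irreducible over Q (because 165 is not a perfect cube, so h has no rational root, and a monic cubic with no rational root is irreducible), g is also irreducible (irreducibility is preserved under the substitution x → x + 12). Hence m_α(x) = x^3 + 36x^2 + 432x + 1563.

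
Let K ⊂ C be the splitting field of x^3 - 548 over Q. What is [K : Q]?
[K : Q] = 6

The roots of x^3 - 548 are ∛548, ω∛548, ω^2∛548 where ω = e^(2πi/3) is a primitive cube root of unity, so K = Q(∛548, ω). Now [Q(∛548):Q] = 3 (since 548 is not a perfect cube, x^3 - 548 is irreducible) and [Q(ω):Q] = 2. Both 2 and 3 divide [K:Q], and [K:Q] ≤ 3·2 = 6, so [K:Q] = 6. (Equivalently: Q(∛548) ⊂ R but ω ∉ R, so [K : Q(∛548)] = 2.)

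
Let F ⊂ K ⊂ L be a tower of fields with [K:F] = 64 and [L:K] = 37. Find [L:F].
[L:F] = 2368

The tower law says that for any tower of field extensions F ⊂ K ⊂ L with finite degrees, [L:F] = [L:K] · [K:F]. Here this gives [L:F] = 37 · 64 = 2368.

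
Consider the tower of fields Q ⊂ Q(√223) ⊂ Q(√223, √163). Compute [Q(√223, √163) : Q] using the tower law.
[Q(√223, √163) : Q] = 4

[Q(√223):Q] = 2 (min poly x^2 - 223, irreducible since 223 is squarefree > 1). For the top step, suppose √163 ∈ Q(√223), say √163 = c + d√223 with c, d ∈ Q. Squaring: 163 = c^2 + 223d^2 + 2cd√223. Since √223 ∉ Q this forces 2cd = 0. If d = 0 then √163 = c ∈ Q, contradicting 163 squarefree > 1. If c = 0 then 163 = 223d^2, so 223·163 = (223d)^2 is a perfect square in Q — but 223·163 = 36349 is not a perfect square (since 223 and 163 are distinct squarefree integers). Contradiction. Hence √163 ∉ Q(√223), so x^2 - 163 stays irreducible over Q(√223) and [Q(√223, √163) : Q(√223)] = 2. By the tower law, [Q(√223, √163) : Q] = 2 · 2 = 4.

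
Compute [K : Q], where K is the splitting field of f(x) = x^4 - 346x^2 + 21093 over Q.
[K : Q] = 4

Solving the quadratic in x^2: x^2 = (346 ± √(346^2 - 4·21093))/2 = (346 ± √35344)/2 = (346 ± 188)/2, giving x^2 = 267 or x^2 = 79. So f(x) = (x^2 - 267)(x^2 - 79) and the roots of f are ±√267, ±√79. Hence the splitting field is K = Q(√267, √79). Since 267 and 79 are distinct squarefree integers > 1, their product 21093 is not a perfect square, so √79 ∉ Q(√267). By the tower law [K:Q] = [Q(√267,√79):Q(√267)] · [Q(√267):Q] = 2 · 2 = 4.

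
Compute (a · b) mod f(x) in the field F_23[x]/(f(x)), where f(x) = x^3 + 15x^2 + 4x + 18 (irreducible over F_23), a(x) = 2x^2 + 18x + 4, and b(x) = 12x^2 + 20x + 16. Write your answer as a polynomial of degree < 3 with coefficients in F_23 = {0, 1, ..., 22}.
a · b ≡ 18x^2 + 7x + 4 (mod f(x))

Multiply in F_23[x]: a(x)·b(x) = (2x^2 + 18x + 4)·(12x^2 + 20x + 16) = x^4 + 3x^3 + 3x^2 + 18. This has degree ≥ 3, so divide by f(x) over F_23: x^4 + 3x^3 + 3x^2 + 18 = (x + 11)·(x^3 + 15x^2 + 4x + 18) + (18x^2 + 7x + 4). Hence a·b ≡ 18x^2 + 7x + 4 (mod f). (F_23[x]/(f) is a field with 23^3 = 12167 elements since f is irreducible of degree 3.)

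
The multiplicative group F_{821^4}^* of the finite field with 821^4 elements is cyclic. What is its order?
|F_{821^4}^*| = 454331269680

F_{821^4} has 821^4 = 454331269681 elements; its multiplicative group consists of all nonzero elements, so |F_{821^4}^*| = 454331269681 - 1 = 454331269680. (It is cyclic since any finite subgroup of the multiplicative group of a field is cyclic.)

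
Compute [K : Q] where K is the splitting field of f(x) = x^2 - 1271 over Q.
[K : Q] = 2

f(x) = x^2 - 1271 factors as (x - √1271)(x + √1271). The splitting field is K = Q(√1271). Since 1271 is squarefree and > 1, it is not a perfect square, so x^2 - 1271 is irreducible over Q and [Q(√1271) : Q] = 2. Hence [K : Q] = 2.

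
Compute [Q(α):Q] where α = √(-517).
[Q(α):Q] = 2

[Q(α):Q] equals the degree of the minimal polynomial of α. Here α^2 = -517 and x^2 + 517 is irreducible (d = -517 is squarefree, ≠ 1, hence not a square), so deg(m_α) = 2. Thus [Q(α):Q] = 2.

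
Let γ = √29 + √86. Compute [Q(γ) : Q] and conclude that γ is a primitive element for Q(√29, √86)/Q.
[Q(γ) : Q] = 4 (equivalently, Q(γ) = Q(√29, √86))

Obviously Q(γ) ⊆ Q(√29, √86), and [Q(√29, √86):Q] = 4 (since 29, 86 are distinct squarefree integers > 1 with 2494 not a perfect square). To show equality we compute the minimal polynomial of γ. From γ = √29 + √86: γ^2 = 29 + 2√(2494) + 86 = 115 + 2√(2494), so γ^2 - 115 = 2√(2494); squaring, (γ^2 - 115)^2 = 4·2494, i.e. γ^4 - 230γ^2 + 13225 - 9976 = 0, i.e. γ^4 - 230γ^2 + 3249 = 0. So γ is a root of x^4 - 230x^2 + 3249. This polynomial is irreducible over Q: it has no rational root (each ±√29 ± √86 is irrational), and any factorization into two quadratics over Q would force √(2494) ∈ Q (pairing opposite roots) or √29, √86 ∈ Q (other pairings), all impossible. Hence [Q(γ):Q] = 4 = [Q(√29, √86):Q], so Q(γ) = Q(√29, √86).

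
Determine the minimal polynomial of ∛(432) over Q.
m_α(x) = x^3 - 432

α satisfies α^3 = 432, so x^3 - 432 annihilates α. By the rational root test, a rational root p/q (in lowest terms) of x^3 - 432 would satisfy p^3 = 432 q^3, forcing q = 1 and p^3 = 432; but 432 is not a perfect cube, contradiction. A monic cubic over Q with no rational root is irreducible (any nontrivial factorization would include a linear factor). Hence x^3 - 432 is the minimal polynomial of α, and in particular [Q(α):Q] = 3.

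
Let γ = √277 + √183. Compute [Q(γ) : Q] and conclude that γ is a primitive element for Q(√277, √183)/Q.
[Q(γ) : Q] = 4 (equivalently, Q(γ) = Q(√277, √183))

Obviously Q(γ) ⊆ Q(√277, √183), and [Q(√277, √183):Q] = 4 (since 277, 183 are distinct squarefree integers > 1 with 50691 not a perfect square). To show equality we compute the minimal polynomial of γ. From γ = √277 + √183: γ^2 = 277 + 2√(50691) + 183 = 460 + 2√(50691), so γ^2 - 460 = 2√(50691); squaring, (γ^2 - 460)^2 = 4·50691, i.e. γ^4 - 920γ^2 + 211600 - 202764 = 0, i.e. γ^4 - 920γ^2 + 8836 = 0. So γ is a root of x^4 - 920x^2 + 8836. This polynomial is irreducible over Q: it has no rational root (each ±√277 ± √183 is irrational), and any factorization into two quadratics over Q would force √(50691) ∈ Q (pairing opposite roots) or √277, √183 ∈ Q (other pairings), all impossible. Hence [Q(γ):Q] = 4 = [Q(√277, √183):Q], so Q(γ) = Q(√277, √183).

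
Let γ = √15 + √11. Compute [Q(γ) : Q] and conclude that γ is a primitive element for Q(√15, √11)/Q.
[Q(γ) : Q] = 4 (equivalently, Q(γ) = Q(√15, √11))

Obviously Q(γ) ⊆ Q(√15, √11), and [Q(√15, √11):Q] = 4 (since 15, 11 are distinct squarefree integers > 1 with 165 not a perfect square). To show equality we compute the minimal polynomial of γ. From γ = √15 + √11: γ^2 = 15 + 2√(165) + 11 = 26 + 2√(165), so γ^2 - 26 = 2√(165); squaring, (γ^2 - 26)^2 = 4·165, i.e. γ^4 - 52γ^2 + 676 - 660 = 0, i.e. γ^4 - 52γ^2 + 16 = 0. So γ is a root of x^4 - 52x^2 + 16. This polynomial is irreducible over Q: it has no rational root (each ±√15 ± √11 is irrational), and any factorization into two quadratics over Q would force √(165) ∈ Q (pairing opposite roots) or √15, √11 ∈ Q (other pairings), all impossible. Hence [Q(γ):Q] = 4 = [Q(√15, √11):Q], so Q(γ) = Q(√15, √11).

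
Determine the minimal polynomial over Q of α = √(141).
m_α(x) = x^2 - 141

α satisfies α^2 - 141 = 0, so x^2 - 141 annihilates α. Since d = 141 is squarefree and ≠ 1, it is not a perfect square in Q, so x^2 - 141 has no rational root and is therefore irreducible over Q (a degree-2 polynomial over a field is irreducible iff it has no root). Hence m_α(x) = x^2 - 141.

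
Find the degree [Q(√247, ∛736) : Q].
[Q(√247, ∛736) : Q] = 6

Let L = Q(√247, ∛736). Since Q(√247) ⊂ L and [Q(√247):Q] = 2, the tower law gives 2 | [L:Q]. Likewise Q(∛736) ⊂ L with [Q(∛736):Q] = 3 (because 736 is not a perfect cube), so 3 | [L:Q]. As gcd(2,3) = 1, [L:Q] is divisible by 6. Conversely L is generated over Q by √247 and ∛736, so [L:Q] ≤ 2·3 = 6. Therefore [Q(√247, ∛736) : Q] = 6.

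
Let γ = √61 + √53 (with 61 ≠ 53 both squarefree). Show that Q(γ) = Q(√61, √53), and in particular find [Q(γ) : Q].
[Q(γ) : Q] = 4 (equivalently, Q(γ) = Q(√61, √53))

Obviously Q(γ) ⊆ Q(√61, √53), and [Q(√61, √53):Q] = 4 (since 61, 53 are distinct squarefree integers > 1 with 3233 not a perfect square). To show equality we compute the minimal polynomial of γ. From γ = √61 + √53: γ^2 = 61 + 2√(3233) + 53 = 114 + 2√(3233), so γ^2 - 114 = 2√(3233); squaring, (γ^2 - 114)^2 = 4·3233, i.e. γ^4 - 228γ^2 + 12996 - 12932 = 0, i.e. γ^4 - 228γ^2 + 64 = 0. So γ is a root of x^4 - 228x^2 + 64. This polynomial is irreducible over Q: it has no rational root (each ±√61 ± √53 is irrational), and any factorization into two quadratics over Q would force √(3233) ∈ Q (pairing opposite roots) or √61, √53 ∈ Q (other pairings), all impossible. Hence [Q(γ):Q] = 4 = [Q(√61, √53):Q], so Q(γ) = Q(√61, √53).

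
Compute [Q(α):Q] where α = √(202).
[Q(α):Q] = 2

[Q(α):Q] equals the degree of the minimal polynomial of α. Here α^2 = 202 and x^2 - 202 is irreducible (d = 202 is squarefree, ≠ 1, hence not a square), so deg(m_α) = 2. Thus [Q(α):Q] = 2.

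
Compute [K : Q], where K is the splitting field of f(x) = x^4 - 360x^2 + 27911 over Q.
[K : Q] = 4

Solving the quadratic in x^2: x^2 = (360 ± √(360^2 - 4·27911))/2 = (360 ± √17956)/2 = (360 ± 134)/2, giving x^2 = 247 or x^2 = 113. So f(x) = (x^2 - 247)(x^2 - 113) and the roots of f are ±√247, ±√113. Hence the splitting field is K = Q(√247, √113). Since 247 and 113 are distinct squarefree integers > 1, their product 27911 is not a perfect square, so √113 ∉ Q(√247). By the tower law [K:Q] = [Q(√247,√113):Q(√247)] · [Q(√247):Q] = 2 · 2 = 4.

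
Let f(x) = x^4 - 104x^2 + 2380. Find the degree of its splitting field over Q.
[K : Q] = 4

Solving the quadratic in x^2: x^2 = (104 ± √(104^2 - 4·2380))/2 = (104 ± √1296)/2 = (104 ± 36)/2, giving x^2 = 70 or x^2 = 34. So f(x) = (x^2 - 70)(x^2 - 34) and the roots of f are ±√70, ±√34. Hence the splitting field is K = Q(√70, √34). Since 70 and 34 are distinct squarefree integers > 1, their product 2380 is not a perfect square, so √34 ∉ Q(√70). By the tower law [K:Q] = [Q(√70,√34):Q(√70)] · [Q(√70):Q] = 2 · 2 = 4.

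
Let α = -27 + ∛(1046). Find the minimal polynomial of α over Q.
m_α(x) = x^3 + 81x^2 + 2187x + 18637

Set β = α + 27 = ∛(1046), so β^3 = 1046. Then (α + 27)^3 - 1046 = 0, i.e. α is a root of g(x) = (x + 27)^3 - 1046 = x^3 + 81x^2 + 2187x + 18637. Since g(x) = h(x + 27) where h(x) = x^3 - 1046, and h is irreducible over Q (because 1046 is not a perfect cube, so h has no rational root, and a monic cubic with no rational root is irreducible), g is also irreducible (irreducibility is preserved under the substitution x → x + 27). Hence m_α(x) = x^3 + 81x^2 + 2187x + 18637.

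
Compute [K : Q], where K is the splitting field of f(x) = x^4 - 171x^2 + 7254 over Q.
[K : Q] = 4

Solving the quadratic in x^2: x^2 = (171 ± √(171^2 - 4·7254))/2 = (171 ± √225)/2 = (171 ± 15)/2, giving x^2 = 78 or x^2 = 93. So f(x) = (x^2 - 78)(x^2 - 93) and the roots of f are ±√78, ±√93. Hence the splitting field is K = Q(√78, √93). Since 78 and 93 are distinct squarefree integers > 1, their product 7254 is not a perfect square, so √93 ∉ Q(√78). By the tower law [K:Q] = [Q(√78,√93):Q(√78)] · [Q(√78):Q] = 2 · 2 = 4.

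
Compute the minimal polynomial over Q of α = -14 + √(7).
m_α(x) = x^2 + 28x + 189

From α + 14 = √(7), squaring gives (α + 14)^2 = 7, i.e. α^2 + 28α + 196 = 7, so α^2 + 28α + 189 = 0. The discriminant of x^2 + 28x + 189 is (28)^2 - 4·(189) = 784 - 756 = 28, and 4·(7) is not a perfect square in Q since 7 is squarefree and ≠ 1. Hence x^2 + 28x + 189 is irreducible over Q and is the minimal polynomial of α.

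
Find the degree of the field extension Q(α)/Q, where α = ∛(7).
[Q(α):Q] = 3

The minimal polynomial of α is x^3 - 7, irreducible over Q since 7 is not a perfect cube (so x^3 - 7 has no rational root). Hence [Q(α):Q] = deg(m_α) = 3.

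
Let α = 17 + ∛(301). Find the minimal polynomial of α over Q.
m_α(x) = x^3 - 51x^2 + 867x - 5214

Set β = α - 17 = ∛(301), so β^3 = 301. Then (α - 17)^3 - 301 = 0, i.e. α is a root of g(x) = (x - 17)^3 - 301 = x^3 - 51x^2 + 867x - 5214. Since g(x) = h(x - 17) where h(x) = x^3 - 301, and h is irreducible over Q (because 301 is not a perfect cube, so h has no rational root, and a monic cubic with no rational root is irreducible), g is also irreducible (irreducibility is preserved under the substitution x → x - 17). Hence m_α(x) = x^3 - 51x^2 + 867x - 5214.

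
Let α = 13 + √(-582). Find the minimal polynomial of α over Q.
m_α(x) = x^2 - 26x + 751

From α - 13 = √(-582), squaring gives (α - 13)^2 = -582, i.e. α^2 - 26α + 169 = -582, so α^2 - 26α + 751 = 0. The discriminant of x^2 - 26x + 751 is (-26)^2 - 4·(751) = 676 - 3004 = -2328, and 4·(-582) is not a perfect square in Q since -582 is squarefree and ≠ 1. Hence x^2 - 26x + 751 is irreducible over Q and is the minimal polynomial of α.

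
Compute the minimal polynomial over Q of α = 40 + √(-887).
m_α(x) = x^2 - 80x + 2487

From α - 40 = √(-887), squaring gives (α - 40)^2 = -887, i.e. α^2 - 80α + 1600 = -887, so α^2 - 80α + 2487 = 0. The discriminant of x^2 - 80x + 2487 is (-80)^2 - 4·(2487) = 6400 - 9948 = -3548, and 4·(-887) is not a perfect square in Q since -887 is squarefree and ≠ 1. Hence x^2 - 80x + 2487 is irreducible over Q and is the minimal polynomial of α.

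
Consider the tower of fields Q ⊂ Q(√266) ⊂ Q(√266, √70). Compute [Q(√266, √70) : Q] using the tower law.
[Q(√266, √70) : Q] = 4

[Q(√266):Q] = 2 (min poly x^2 - 266, irreducible since 266 is squarefree > 1). For the top step, suppose √70 ∈ Q(√266), say √70 = c + d√266 with c, d ∈ Q. Squaring: 70 = c^2 + 266d^2 + 2cd√266. Since √266 ∉ Q this forces 2cd = 0. If d = 0 then √70 = c ∈ Q, contradicting 70 squarefree > 1. If c = 0 then 70 = 266d^2, so 266·70 = (266d)^2 is a perfect square in Q — but 266·70 = 18620 is not a perfect square (since 266 and 70 are distinct squarefree integers). Contradiction. Hence √70 ∉ Q(√266), so x^2 - 70 stays irreducible over Q(√266) and [Q(√266, √70) : Q(√266)] = 2. By the tower law, [Q(√266, √70) : Q] = 2 · 2 = 4.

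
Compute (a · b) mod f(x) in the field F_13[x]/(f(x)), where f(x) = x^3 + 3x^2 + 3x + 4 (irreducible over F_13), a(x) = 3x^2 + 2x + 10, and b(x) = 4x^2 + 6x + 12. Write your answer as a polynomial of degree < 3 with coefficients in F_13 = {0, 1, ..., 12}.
a · b ≡ 4x^2 + x + 4 (mod f(x))

Multiply in F_13[x]: a(x)·b(x) = (3x^2 + 2x + 10)·(4x^2 + 6x + 12) = 12x^4 + 10x^2 + 6x + 3. This has degree ≥ 3, so divide by f(x) over F_13: 12x^4 + 10x^2 + 6x + 3 = (12x + 3)·(x^3 + 3x^2 + 3x + 4) + (4x^2 + x + 4). Hence a·b ≡ 4x^2 + x + 4 (mod f). (F_13[x]/(f) is a field with 13^3 = 2197 elements since f is irreducible of degree 3.)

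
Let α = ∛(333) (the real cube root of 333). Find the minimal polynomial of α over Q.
m_α(x) = x^3 - 333

α satisfies α^3 = 333, so x^3 - 333 annihilates α. By the rational root test, a rational root p/q (in lowest terms) of x^3 - 333 would satisfy p^3 = 333 q^3, forcing q = 1 and p^3 = 333; but 333 is not a perfect cube, contradiction. A monic cubic over Q with no rational root is irreducible (any nontrivial factorization would include a linear factor). Hence x^3 - 333 is the minimal polynomial of α, and in particular [Q(α):Q] = 3.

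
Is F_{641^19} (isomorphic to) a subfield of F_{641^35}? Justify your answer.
No: F_{641^19} is not a subfield of F_{641^35}

F_{p^m} embeds in F_{p^n} iff m | n. Here 19 ∤ 35 (since 35 = 1·19 + 16 with remainder 16 ≠ 0), so F_{641^19} is not a subfield of F_{641^35}. Equivalently: if it were, the tower law would give 19 = [F_{641^19}:F_641] dividing [F_{641^35}:F_641] = 35, contradiction.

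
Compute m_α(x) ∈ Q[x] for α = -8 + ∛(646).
m_α(x) = x^3 + 24x^2 + 192x - 134

Set β = α + 8 = ∛(646), so β^3 = 646. Then (α + 8)^3 - 646 = 0, i.e. α is a root of g(x) = (x + 8)^3 - 646 = x^3 + 24x^2 + 192x - 134. Since g(x) = h(x + 8) where h(x) = x^3 - 646, and h is irreducible over Q (because 646 is not a perfect cube, so h has no rational root, and a monic cubic with no rational root is irreducible), g is also irreducible (irreducibility is preserved under the substitution x → x + 8). Hence m_α(x) = x^3 + 24x^2 + 192x - 134.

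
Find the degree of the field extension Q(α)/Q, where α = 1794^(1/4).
[Q(α):Q] = 4

α is a root of x^4 - 1794. By Eisenstein's criterion at the prime p = 2 (which divides the constant term 1794 but p^2 = 4 does not, since 1794 is squarefree), x^4 - 1794 is irreducible over Q. Hence [Q(α):Q] = 4.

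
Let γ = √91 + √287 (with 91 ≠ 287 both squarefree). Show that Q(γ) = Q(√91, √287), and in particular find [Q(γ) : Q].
[Q(γ) : Q] = 4 (equivalently, Q(γ) = Q(√91, √287))

Obviously Q(γ) ⊆ Q(√91, √287), and [Q(√91, √287):Q] = 4 (since 91, 287 are distinct squarefree integers > 1 with 26117 not a perfect square). To show equality we compute the minimal polynomial of γ. From γ = √91 + √287: γ^2 = 91 + 2√(26117) + 287 = 378 + 2√(26117), so γ^2 - 378 = 2√(26117); squaring, (γ^2 - 378)^2 = 4·26117, i.e. γ^4 - 756γ^2 + 142884 - 104468 = 0, i.e. γ^4 - 756γ^2 + 38416 = 0. So γ is a root of x^4 - 756x^2 + 38416. This polynomial is irreducible over Q: it has no rational root (each ±√91 ± √287 is irrational), and any factorization into two quadratics over Q would force √(26117) ∈ Q (pairing opposite roots) or √91, √287 ∈ Q (other pairings), all impossible. Hence [Q(γ):Q] = 4 = [Q(√91, √287):Q], so Q(γ) = Q(√91, √287).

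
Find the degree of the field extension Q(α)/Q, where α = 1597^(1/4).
[Q(α):Q] = 4

α is a root of x^4 - 1597. By Eisenstein's criterion at the prime p = 1597 (which divides the constant term 1597 but p^2 = 2550409 does not, since 1597 is squarefree), x^4 - 1597 is irreducible over Q. Hence [Q(α):Q] = 4.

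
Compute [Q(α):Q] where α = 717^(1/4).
[Q(α):Q] = 4

α is a root of x^4 - 717. By Eisenstein's criterion at the prime p = 3 (which divides the constant term 717 but p^2 = 9 does not, since 717 is squarefree), x^4 - 717 is irreducible over Q. Hence [Q(α):Q] = 4.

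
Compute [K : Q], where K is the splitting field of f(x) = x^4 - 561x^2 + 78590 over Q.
[K : Q] = 4

Solving the quadratic in x^2: x^2 = (561 ± √(561^2 - 4·78590))/2 = (561 ± √361)/2 = (561 ± 19)/2, giving x^2 = 290 or x^2 = 271. So f(x) = (x^2 - 290)(x^2 - 271) and the roots of f are ±√290, ±√271. Hence the splitting field is K = Q(√290, √271). Since 290 and 271 are distinct squarefree integers > 1, their product 78590 is not a perfect square, so √271 ∉ Q(√290). By the tower law [K:Q] = [Q(√290,√271):Q(√290)] · [Q(√290):Q] = 2 · 2 = 4.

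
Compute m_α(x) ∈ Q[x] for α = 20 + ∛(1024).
m_α(x) = x^3 - 60x^2 + 1200x - 9024

Set β = α - 20 = ∛(1024), so β^3 = 1024. Then (α - 20)^3 - 1024 = 0, i.e. α is a root of g(x) = (x - 20)^3 - 1024 = x^3 - 60x^2 + 1200x - 9024. Since g(x) = h(x - 20) where h(x) = x^3 - 1024, and h is irreducible over Q (because 1024 is not a perfect cube, so h has no rational root, and a monic cubic with no rational root is irreducible), g is also irreducible (irreducibility is preserved under the substitution x → x - 20). Hence m_α(x) = x^3 - 60x^2 + 1200x - 9024.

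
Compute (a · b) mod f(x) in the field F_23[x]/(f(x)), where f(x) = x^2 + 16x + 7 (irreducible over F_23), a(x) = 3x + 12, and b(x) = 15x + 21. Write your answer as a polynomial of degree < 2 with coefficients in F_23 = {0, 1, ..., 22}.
a · b ≡ 6x + 6 (mod f(x))

Multiply in F_23[x]: a(x)·b(x) = (3x + 12)·(15x + 21) = 22x^2 + 13x + 22. This has degree ≥ 2, so divide by f(x) over F_23: 22x^2 + 13x + 22 = (22)·(x^2 + 16x + 7) + (6x + 6). Hence a·b ≡ 6x + 6 (mod f). (F_23[x]/(f) is a field with 23^2 = 529 elements since f is irreducible of degree 2.)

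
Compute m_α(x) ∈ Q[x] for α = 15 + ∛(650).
m_α(x) = x^3 - 45x^2 + 675x - 4025

Set β = α - 15 = ∛(650), so β^3 = 650. Then (α - 15)^3 - 650 = 0, i.e. α is a root of g(x) = (x - 15)^3 - 650 = x^3 - 45x^2 + 675x - 4025. Since g(x) = h(x - 15) where h(x) = x^3 - 650, and h is irreducible over Q (because 650 is not a perfect cube, so h has no rational root, and a monic cubic with no rational root is irreducible), g is also irreducible (irreducibility is preserved under the substitution x → x - 15). Hence m_α(x) = x^3 - 45x^2 + 675x - 4025.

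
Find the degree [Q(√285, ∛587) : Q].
[Q(√285, ∛587) : Q] = 6

Let L = Q(√285, ∛587). Since Q(√285) ⊂ L and [Q(√285):Q] = 2, the tower law gives 2 | [L:Q]. Likewise Q(∛587) ⊂ L with [Q(∛587):Q] = 3 (because 587 is not a perfect cube), so 3 | [L:Q]. As gcd(2,3) = 1, [L:Q] is divisible by 6. Conversely L is generated over Q by √285 and ∛587, so [L:Q] ≤ 2·3 = 6. Therefore [Q(√285, ∛587) : Q] = 6.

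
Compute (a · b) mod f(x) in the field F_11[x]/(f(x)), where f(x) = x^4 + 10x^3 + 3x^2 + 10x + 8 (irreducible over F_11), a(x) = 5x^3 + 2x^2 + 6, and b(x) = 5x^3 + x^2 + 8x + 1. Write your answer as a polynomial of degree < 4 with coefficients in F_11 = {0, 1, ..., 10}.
a · b ≡ 7x^3 + 3x^2 + 10x + 5 (mod f(x))

Multiply in F_11[x]: a(x)·b(x) = (5x^3 + 2x^2 + 6)·(5x^3 + x^2 + 8x + 1) = 3x^6 + 4x^5 + 9x^4 + 7x^3 + 8x^2 + 4x + 6. This has degree ≥ 4, so divide by f(x) over F_11: 3x^6 + 4x^5 + 9x^4 + 7x^3 + 8x^2 + 4x + 6 = (3x^2 + 7x + 7)·(x^4 + 10x^3 + 3x^2 + 10x + 8) + (7x^3 + 3x^2 + 10x + 5). Hence a·b ≡ 7x^3 + 3x^2 + 10x + 5 (mod f). (F_11[x]/(f) is a field with 11^4 = 14641 elements since f is irreducible of degree 4.)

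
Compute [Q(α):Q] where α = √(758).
[Q(α):Q] = 2

[Q(α):Q] equals the degree of the minimal polynomial of α. Here α^2 = 758 and x^2 - 758 is irreducible (d = 758 is squarefree, ≠ 1, hence not a square), so deg(m_α) = 2. Thus [Q(α):Q] = 2.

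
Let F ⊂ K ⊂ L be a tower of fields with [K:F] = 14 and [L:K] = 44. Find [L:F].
[L:F] = 616

The tower law says that for any tower of field extensions F ⊂ K ⊂ L with finite degrees, [L:F] = [L:K] · [K:F]. Here this gives [L:F] = 44 · 14 = 616.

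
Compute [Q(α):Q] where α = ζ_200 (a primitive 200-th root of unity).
[Q(α):Q] = 80

The minimal polynomial of ζ_200 over Q is the 200-th cyclotomic polynomial Φ_200(x), which is irreducible over Q and has degree φ(200) = 80. Hence [Q(α):Q] = φ(200) = 80.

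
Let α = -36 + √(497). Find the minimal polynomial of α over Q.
m_α(x) = x^2 + 72x + 799

From α + 36 = √(497), squaring gives (α + 36)^2 = 497, i.e. α^2 + 72α + 1296 = 497, so α^2 + 72α + 799 = 0. The discriminant of x^2 + 72x + 799 is (72)^2 - 4·(799) = 5184 - 3196 = 1988, and 4·(497) is not a perfect square in Q since 497 is squarefree and ≠ 1. Hence x^2 + 72x + 799 is irreducible over Q and is the minimal polynomial of α.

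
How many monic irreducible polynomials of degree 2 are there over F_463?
There are 106953 monic irreducible polynomials of degree 2 over F_463

Each element of F_{463^2} that lies in no proper subfield is a root of exactly one monic irreducible of degree 2 over F_463, and each such polynomial has 2 distinct roots in F_{463^2}. By Möbius inversion the count is N_463(2) = (1/2) Σ_{d|2} μ(2/d) · 463^d = (1/2)(μ(2)·463^1 + μ(1)·463^2) = 213906/2 = 106953.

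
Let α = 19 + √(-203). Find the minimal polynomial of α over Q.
m_α(x) = x^2 - 38x + 564

From α - 19 = √(-203), squaring gives (α - 19)^2 = -203, i.e. α^2 - 38α + 361 = -203, so α^2 - 38α + 564 = 0. The discriminant of x^2 - 38x + 564 is (-38)^2 - 4·(564) = 1444 - 2256 = -812, and 4·(-203) is not a perfect square in Q since -203 is squarefree and ≠ 1. Hence x^2 - 38x + 564 is irreducible over Q and is the minimal polynomial of α.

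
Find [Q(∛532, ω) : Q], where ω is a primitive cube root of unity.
[Q(∛532, ω) : Q] = 6

[Q(∛532):Q] = 3 (min poly x^3 - 532, irreducible since 532 is not a perfect cube). [Q(ω):Q] = 2 (min poly x^2 + x + 1). Since Q(∛532) ⊂ R and ω ∉ R, we have ω ∉ Q(∛532), so x^2 + x + 1 remains irreducible over Q(∛532) and [Q(∛532, ω) : Q(∛532)] = 2. By the tower law, [Q(∛532, ω) : Q] = 3 · 2 = 6. (In fact Q(∛532, ω) is the splitting field of x^3 - 532 over Q.)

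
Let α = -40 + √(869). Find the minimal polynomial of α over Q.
m_α(x) = x^2 + 80x + 731

From α + 40 = √(869), squaring gives (α + 40)^2 = 869, i.e. α^2 + 80α + 1600 = 869, so α^2 + 80α + 731 = 0. The discriminant of x^2 + 80x + 731 is (80)^2 - 4·(731) = 6400 - 2924 = 3476, and 4·(869) is not a perfect square in Q since 869 is squarefree and ≠ 1. Hence x^2 + 80x + 731 is irreducible over Q and is the minimal polynomial of α.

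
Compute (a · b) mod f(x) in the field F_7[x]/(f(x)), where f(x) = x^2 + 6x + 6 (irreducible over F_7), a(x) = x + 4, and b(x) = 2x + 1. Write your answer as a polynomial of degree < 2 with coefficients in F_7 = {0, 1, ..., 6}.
a · b ≡ 4x + 6 (mod f(x))

Multiply in F_7[x]: a(x)·b(x) = (x + 4)·(2x + 1) = 2x^2 + 2x + 4. This has degree ≥ 2, so divide by f(x) over F_7: 2x^2 + 2x + 4 = (2)·(x^2 + 6x + 6) + (4x + 6). Hence a·b ≡ 4x + 6 (mod f). (F_7[x]/(f) is a field with 7^2 = 49 elements since f is irreducible of degree 2.)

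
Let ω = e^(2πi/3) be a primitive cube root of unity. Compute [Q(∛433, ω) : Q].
[Q(∛433, ω) : Q] = 6

[Q(∛433):Q] = 3 (min poly x^3 - 433, irreducible since 433 is not a perfect cube). [Q(ω):Q] = 2 (min poly x^2 + x + 1). Since Q(∛433) ⊂ R and ω ∉ R, we have ω ∉ Q(∛433), so x^2 + x + 1 remains irreducible over Q(∛433) and [Q(∛433, ω) : Q(∛433)] = 2. By the tower law, [Q(∛433, ω) : Q] = 3 · 2 = 6. (In fact Q(∛433, ω) is the splitting field of x^3 - 433 over Q.)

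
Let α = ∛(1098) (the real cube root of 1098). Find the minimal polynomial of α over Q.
m_α(x) = x^3 - 1098

α satisfies α^3 = 1098, so x^3 - 1098 annihilates α. By the rational root test, a rational root p/q (in lowest terms) of x^3 - 1098 would satisfy p^3 = 1098 q^3, forcing q = 1 and p^3 = 1098; but 1098 is not a perfect cube, contradiction. A monic cubic over Q with no rational root is irreducible (any nontrivial factorization would include a linear factor). Hence x^3 - 1098 is the minimal polynomial of α, and in particular [Q(α):Q] = 3.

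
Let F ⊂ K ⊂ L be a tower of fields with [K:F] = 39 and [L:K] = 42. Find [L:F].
[L:F] = 1638

The tower law says that for any tower of field extensions F ⊂ K ⊂ L with finite degrees, [L:F] = [L:K] · [K:F]. Here this gives [L:F] = 42 · 39 = 1638.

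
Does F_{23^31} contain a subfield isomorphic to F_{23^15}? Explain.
No: F_{23^15} is not a subfield of F_{23^31}

F_{p^m} embeds in F_{p^n} iff m | n. Here 15 ∤ 31 (since 31 = 2·15 + 1 with remainder 1 ≠ 0), so F_{23^15} is not a subfield of F_{23^31}. Equivalently: if it were, the tower law would give 15 = [F_{23^15}:F_23] dividing [F_{23^31}:F_23] = 31, contradiction.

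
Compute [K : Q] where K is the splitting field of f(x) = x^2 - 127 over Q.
[K : Q] = 2

f(x) = x^2 - 127 factors as (x - √127)(x + √127). The splitting field is K = Q(√127). Since 127 is squarefree and > 1, it is not a perfect square, so x^2 - 127 is irreducible over Q and [Q(√127) : Q] = 2. Hence [K : Q] = 2.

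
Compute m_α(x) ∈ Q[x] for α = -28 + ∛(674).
m_α(x) = x^3 + 84x^2 + 2352x + 21278

Set β = α + 28 = ∛(674), so β^3 = 674. Then (α + 28)^3 - 674 = 0, i.e. α is a root of g(x) = (x + 28)^3 - 674 = x^3 + 84x^2 + 2352x + 21278. Since g(x) = h(x + 28) where h(x) = x^3 - 674, and h is irreducible over Q (because 674 is not a perfect cube, so h has no rational root, and a monic cubic with no rational root is irreducible), g is also irreducible (irreducibility is preserved under the substitution x → x + 28). Hence m_α(x) = x^3 + 84x^2 + 2352x + 21278.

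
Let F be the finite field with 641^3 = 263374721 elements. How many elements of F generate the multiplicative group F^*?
There are φ(263374720) = 90298368 primitive elements

F_q^* is cyclic of order q - 1 = 263374720. A cyclic group of order m has exactly φ(m) generators. Here m = 263374720 = 2^7 · 5 · 7 · 58789, so the number of primitive elements is φ(263374720) = 90298368.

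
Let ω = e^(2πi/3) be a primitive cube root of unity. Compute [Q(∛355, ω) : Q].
[Q(∛355, ω) : Q] = 6

[Q(∛355):Q] = 3 (min poly x^3 - 355, irreducible since 355 is not a perfect cube). [Q(ω):Q] = 2 (min poly x^2 + x + 1). Since Q(∛355) ⊂ R and ω ∉ R, we have ω ∉ Q(∛355), so x^2 + x + 1 remains irreducible over Q(∛355) and [Q(∛355, ω) : Q(∛355)] = 2. By the tower law, [Q(∛355, ω) : Q] = 3 · 2 = 6. (In fact Q(∛355, ω) is the splitting field of x^3 - 355 over Q.)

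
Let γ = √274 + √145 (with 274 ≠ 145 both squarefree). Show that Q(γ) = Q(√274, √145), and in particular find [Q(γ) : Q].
[Q(γ) : Q] = 4 (equivalently, Q(γ) = Q(√274, √145))

Obviously Q(γ) ⊆ Q(√274, √145), and [Q(√274, √145):Q] = 4 (since 274, 145 are distinct squarefree integers > 1 with 39730 not a perfect square). To show equality we compute the minimal polynomial of γ. From γ = √274 + √145: γ^2 = 274 + 2√(39730) + 145 = 419 + 2√(39730), so γ^2 - 419 = 2√(39730); squaring, (γ^2 - 419)^2 = 4·39730, i.e. γ^4 - 838γ^2 + 175561 - 158920 = 0, i.e. γ^4 - 838γ^2 + 16641 = 0. So γ is a root of x^4 - 838x^2 + 16641. This polynomial is irreducible over Q: it has no rational root (each ±√274 ± √145 is irrational), and any factorization into two quadratics over Q would force √(39730) ∈ Q (pairing opposite roots) or √274, √145 ∈ Q (other pairings), all impossible. Hence [Q(γ):Q] = 4 = [Q(√274, √145):Q], so Q(γ) = Q(√274, √145).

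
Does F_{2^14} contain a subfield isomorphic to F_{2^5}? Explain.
No: F_{2^5} is not a subfield of F_{2^14}

F_{p^m} embeds in F_{p^n} iff m | n. Here 5 ∤ 14 (since 14 = 2·5 + 4 with remainder 4 ≠ 0), so F_{2^5} is not a subfield of F_{2^14}. Equivalently: if it were, the tower law would give 5 = [F_{2^5}:F_2] dividing [F_{2^14}:F_2] = 14, contradiction.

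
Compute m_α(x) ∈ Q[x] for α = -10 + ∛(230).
m_α(x) = x^3 + 30x^2 + 300x + 770

Set β = α + 10 = ∛(230), so β^3 = 230. Then (α + 10)^3 - 230 = 0, i.e. α is a root of g(x) = (x + 10)^3 - 230 = x^3 + 30x^2 + 300x + 770. Since g(x) = h(x + 10) where h(x) = x^3 - 230, and h is irreducible over Q (because 230 is not a perfect cube, so h has no rational root, and a monic cubic with no rational root is irreducible), g is also irreducible (irreducibility is preserved under the substitution x → x + 10). Hence m_α(x) = x^3 + 30x^2 + 300x + 770.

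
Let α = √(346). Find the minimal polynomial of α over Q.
m_α(x) = x^2 - 346

α satisfies α^2 - 346 = 0, so x^2 - 346 annihilates α. Since d = 346 is squarefree and ≠ 1, it is not a perfect square in Q, so x^2 - 346 has no rational root and is therefore irreducible over Q (a degree-2 polynomial over a field is irreducible iff it has no root). Hence m_α(x) = x^2 - 346.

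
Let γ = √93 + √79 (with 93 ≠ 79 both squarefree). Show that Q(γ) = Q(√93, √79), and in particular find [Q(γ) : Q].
[Q(γ) : Q] = 4 (equivalently, Q(γ) = Q(√93, √79))

Obviously Q(γ) ⊆ Q(√93, √79), and [Q(√93, √79):Q] = 4 (since 93, 79 are distinct squarefree integers > 1 with 7347 not a perfect square). To show equality we compute the minimal polynomial of γ. From γ = √93 + √79: γ^2 = 93 + 2√(7347) + 79 = 172 + 2√(7347), so γ^2 - 172 = 2√(7347); squaring, (γ^2 - 172)^2 = 4·7347, i.e. γ^4 - 344γ^2 + 29584 - 29388 = 0, i.e. γ^4 - 344γ^2 + 196 = 0. So γ is a root of x^4 - 344x^2 + 196. This polynomial is irreducible over Q: it has no rational root (each ±√93 ± √79 is irrational), and any factorization into two quadratics over Q would force √(7347) ∈ Q (pairing opposite roots) or √93, √79 ∈ Q (other pairings), all impossible. Hence [Q(γ):Q] = 4 = [Q(√93, √79):Q], so Q(γ) = Q(√93, √79).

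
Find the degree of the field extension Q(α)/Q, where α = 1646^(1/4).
[Q(α):Q] = 4

α is a root of x^4 - 1646. By Eisenstein's criterion at the prime p = 2 (which divides the constant term 1646 but p^2 = 4 does not, since 1646 is squarefree), x^4 - 1646 is irreducible over Q. Hence [Q(α):Q] = 4.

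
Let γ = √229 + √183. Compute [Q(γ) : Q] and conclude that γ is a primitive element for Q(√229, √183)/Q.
[Q(γ) : Q] = 4 (equivalently, Q(γ) = Q(√229, √183))

Obviously Q(γ) ⊆ Q(√229, √183), and [Q(√229, √183):Q] = 4 (since 229, 183 are distinct squarefree integers > 1 with 41907 not a perfect square). To show equality we compute the minimal polynomial of γ. From γ = √229 + √183: γ^2 = 229 + 2√(41907) + 183 = 412 + 2√(41907), so γ^2 - 412 = 2√(41907); squaring, (γ^2 - 412)^2 = 4·41907, i.e. γ^4 - 824γ^2 + 169744 - 167628 = 0, i.e. γ^4 - 824γ^2 + 2116 = 0. So γ is a root of x^4 - 824x^2 + 2116. This polynomial is irreducible over Q: it has no rational root (each ±√229 ± √183 is irrational), and any factorization into two quadratics over Q would force √(41907) ∈ Q (pairing opposite roots) or √229, √183 ∈ Q (other pairings), all impossible. Hence [Q(γ):Q] = 4 = [Q(√229, √183):Q], so Q(γ) = Q(√229, √183).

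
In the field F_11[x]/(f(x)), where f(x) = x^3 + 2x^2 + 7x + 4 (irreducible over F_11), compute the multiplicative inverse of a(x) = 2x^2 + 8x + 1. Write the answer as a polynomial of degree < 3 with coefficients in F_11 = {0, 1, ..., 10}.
a(x)^(-1) ≡ 10x^2 + x + 4 (mod f(x))

Since f is irreducible over F_11, F_11[x]/(f) is a field and a(x) ≠ 0 has an inverse. Apply the extended Euclidean algorithm to f(x) and a(x) in F_11[x]: f(x) = (6x + 10)·a(x) + (9x + 5);  a(x) = (10x + 10)·(9x + 5) + (6). The last nonzero remainder is the constant 6 = gcd(f, a) in F_11. Back-substituting through the division chain expresses 6 = s(x)·a(x) + t(x)·f(x) with s(x) ≡ 5x^2 + 6x + 2 (mod f), so (5x^2 + 6x + 2)·a(x) ≡ 6 (mod f). Multiplying by 6^(-1) ≡ 2 in F_11 gives a(x)^(-1) ≡ 2·(5x^2 + 6x + 2) ≡ 10x^2 + x + 4 (mod f). Check: (2x^2 + 8x + 1)·(10x^2 + x + 4) = 9x^4 + 5x^3 + 4x^2 + 4 ≡ 1 (mod x^3 + 2x^2 + 7x + 4).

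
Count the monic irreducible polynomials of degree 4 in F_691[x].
There are 56996906970 monic irreducible polynomials of degree 4 over F_691

Each element of F_{691^4} that lies in no proper subfield is a root of exactly one monic irreducible of degree 4 over F_691, and each such polynomial has 4 distinct roots in F_{691^4}. By Möbius inversion the count is N_691(4) = (1/4) Σ_{d|4} μ(4/d) · 691^d = (1/4)(μ(4)·691^1 + μ(2)·691^2 + μ(1)·691^4) = 227987627880/4 = 56996906970.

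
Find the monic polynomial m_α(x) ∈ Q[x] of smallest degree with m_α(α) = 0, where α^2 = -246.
m_α(x) = x^2 + 246

α satisfies α^2 + 246 = 0, so x^2 + 246 annihilates α. Since d = -246 is squarefree and ≠ 1, it is not a perfect square in Q, so x^2 + 246 has no rational root and is therefore irreducible over Q (a degree-2 polynomial over a field is irreducible iff it has no root). Hence m_α(x) = x^2 + 246.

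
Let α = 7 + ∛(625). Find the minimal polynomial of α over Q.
m_α(x) = x^3 - 21x^2 + 147x - 968

Set β = α - 7 = ∛(625), so β^3 = 625. Then (α - 7)^3 - 625 = 0, i.e. α is a root of g(x) = (x - 7)^3 - 625 = x^3 - 21x^2 + 147x - 968. Since g(x) = h(x - 7) where h(x) = x^3 - 625, and h is irreducible over Q (because 625 is not a perfect cube, so h has no rational root, and a monic cubic with no rational root is irreducible), g is also irreducible (irreducibility is preserved under the substitution x → x - 7). Hence m_α(x) = x^3 - 21x^2 + 147x - 968.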